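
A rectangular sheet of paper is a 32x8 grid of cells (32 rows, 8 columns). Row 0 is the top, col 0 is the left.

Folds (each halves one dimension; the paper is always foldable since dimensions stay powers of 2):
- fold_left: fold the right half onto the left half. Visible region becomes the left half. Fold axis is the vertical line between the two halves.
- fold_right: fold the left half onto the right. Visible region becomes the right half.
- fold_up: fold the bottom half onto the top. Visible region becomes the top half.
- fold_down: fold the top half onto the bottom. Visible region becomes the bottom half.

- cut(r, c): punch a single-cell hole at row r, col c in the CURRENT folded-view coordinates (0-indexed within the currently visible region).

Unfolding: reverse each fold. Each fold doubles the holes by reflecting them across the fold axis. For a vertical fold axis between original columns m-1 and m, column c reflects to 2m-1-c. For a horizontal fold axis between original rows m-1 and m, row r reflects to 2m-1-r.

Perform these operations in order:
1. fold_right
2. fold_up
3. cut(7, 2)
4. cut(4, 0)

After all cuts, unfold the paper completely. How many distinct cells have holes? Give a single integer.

Answer: 8

Derivation:
Op 1 fold_right: fold axis v@4; visible region now rows[0,32) x cols[4,8) = 32x4
Op 2 fold_up: fold axis h@16; visible region now rows[0,16) x cols[4,8) = 16x4
Op 3 cut(7, 2): punch at orig (7,6); cuts so far [(7, 6)]; region rows[0,16) x cols[4,8) = 16x4
Op 4 cut(4, 0): punch at orig (4,4); cuts so far [(4, 4), (7, 6)]; region rows[0,16) x cols[4,8) = 16x4
Unfold 1 (reflect across h@16): 4 holes -> [(4, 4), (7, 6), (24, 6), (27, 4)]
Unfold 2 (reflect across v@4): 8 holes -> [(4, 3), (4, 4), (7, 1), (7, 6), (24, 1), (24, 6), (27, 3), (27, 4)]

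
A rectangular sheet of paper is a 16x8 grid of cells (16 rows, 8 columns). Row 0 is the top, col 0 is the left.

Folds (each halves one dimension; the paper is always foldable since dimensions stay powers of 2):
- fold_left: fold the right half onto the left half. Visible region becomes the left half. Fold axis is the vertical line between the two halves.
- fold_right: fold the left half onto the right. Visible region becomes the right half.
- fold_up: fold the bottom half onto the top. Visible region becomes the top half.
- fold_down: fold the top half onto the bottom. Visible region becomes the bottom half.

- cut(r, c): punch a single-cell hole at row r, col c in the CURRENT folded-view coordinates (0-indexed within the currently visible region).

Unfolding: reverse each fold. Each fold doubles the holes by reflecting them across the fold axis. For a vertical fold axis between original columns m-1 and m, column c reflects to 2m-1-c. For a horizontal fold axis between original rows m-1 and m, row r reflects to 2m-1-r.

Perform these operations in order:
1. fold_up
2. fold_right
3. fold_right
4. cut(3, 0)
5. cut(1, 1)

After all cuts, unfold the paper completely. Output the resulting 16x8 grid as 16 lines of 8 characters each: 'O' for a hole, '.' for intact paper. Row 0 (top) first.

Answer: ........
O..OO..O
........
.OO..OO.
........
........
........
........
........
........
........
........
.OO..OO.
........
O..OO..O
........

Derivation:
Op 1 fold_up: fold axis h@8; visible region now rows[0,8) x cols[0,8) = 8x8
Op 2 fold_right: fold axis v@4; visible region now rows[0,8) x cols[4,8) = 8x4
Op 3 fold_right: fold axis v@6; visible region now rows[0,8) x cols[6,8) = 8x2
Op 4 cut(3, 0): punch at orig (3,6); cuts so far [(3, 6)]; region rows[0,8) x cols[6,8) = 8x2
Op 5 cut(1, 1): punch at orig (1,7); cuts so far [(1, 7), (3, 6)]; region rows[0,8) x cols[6,8) = 8x2
Unfold 1 (reflect across v@6): 4 holes -> [(1, 4), (1, 7), (3, 5), (3, 6)]
Unfold 2 (reflect across v@4): 8 holes -> [(1, 0), (1, 3), (1, 4), (1, 7), (3, 1), (3, 2), (3, 5), (3, 6)]
Unfold 3 (reflect across h@8): 16 holes -> [(1, 0), (1, 3), (1, 4), (1, 7), (3, 1), (3, 2), (3, 5), (3, 6), (12, 1), (12, 2), (12, 5), (12, 6), (14, 0), (14, 3), (14, 4), (14, 7)]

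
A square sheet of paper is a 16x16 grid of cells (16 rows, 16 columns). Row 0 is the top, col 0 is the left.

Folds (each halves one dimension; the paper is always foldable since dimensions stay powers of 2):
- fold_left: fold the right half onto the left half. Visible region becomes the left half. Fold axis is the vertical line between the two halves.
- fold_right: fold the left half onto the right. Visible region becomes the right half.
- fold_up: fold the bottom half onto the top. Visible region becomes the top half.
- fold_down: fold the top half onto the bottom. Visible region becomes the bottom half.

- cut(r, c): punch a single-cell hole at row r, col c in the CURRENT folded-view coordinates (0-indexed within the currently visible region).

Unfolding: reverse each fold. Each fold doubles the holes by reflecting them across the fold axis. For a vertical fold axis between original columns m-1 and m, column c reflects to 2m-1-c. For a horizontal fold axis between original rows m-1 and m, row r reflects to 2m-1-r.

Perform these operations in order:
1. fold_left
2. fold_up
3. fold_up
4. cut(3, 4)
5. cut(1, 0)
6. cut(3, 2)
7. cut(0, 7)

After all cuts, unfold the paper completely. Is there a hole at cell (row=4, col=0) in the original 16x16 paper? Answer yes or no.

Op 1 fold_left: fold axis v@8; visible region now rows[0,16) x cols[0,8) = 16x8
Op 2 fold_up: fold axis h@8; visible region now rows[0,8) x cols[0,8) = 8x8
Op 3 fold_up: fold axis h@4; visible region now rows[0,4) x cols[0,8) = 4x8
Op 4 cut(3, 4): punch at orig (3,4); cuts so far [(3, 4)]; region rows[0,4) x cols[0,8) = 4x8
Op 5 cut(1, 0): punch at orig (1,0); cuts so far [(1, 0), (3, 4)]; region rows[0,4) x cols[0,8) = 4x8
Op 6 cut(3, 2): punch at orig (3,2); cuts so far [(1, 0), (3, 2), (3, 4)]; region rows[0,4) x cols[0,8) = 4x8
Op 7 cut(0, 7): punch at orig (0,7); cuts so far [(0, 7), (1, 0), (3, 2), (3, 4)]; region rows[0,4) x cols[0,8) = 4x8
Unfold 1 (reflect across h@4): 8 holes -> [(0, 7), (1, 0), (3, 2), (3, 4), (4, 2), (4, 4), (6, 0), (7, 7)]
Unfold 2 (reflect across h@8): 16 holes -> [(0, 7), (1, 0), (3, 2), (3, 4), (4, 2), (4, 4), (6, 0), (7, 7), (8, 7), (9, 0), (11, 2), (11, 4), (12, 2), (12, 4), (14, 0), (15, 7)]
Unfold 3 (reflect across v@8): 32 holes -> [(0, 7), (0, 8), (1, 0), (1, 15), (3, 2), (3, 4), (3, 11), (3, 13), (4, 2), (4, 4), (4, 11), (4, 13), (6, 0), (6, 15), (7, 7), (7, 8), (8, 7), (8, 8), (9, 0), (9, 15), (11, 2), (11, 4), (11, 11), (11, 13), (12, 2), (12, 4), (12, 11), (12, 13), (14, 0), (14, 15), (15, 7), (15, 8)]
Holes: [(0, 7), (0, 8), (1, 0), (1, 15), (3, 2), (3, 4), (3, 11), (3, 13), (4, 2), (4, 4), (4, 11), (4, 13), (6, 0), (6, 15), (7, 7), (7, 8), (8, 7), (8, 8), (9, 0), (9, 15), (11, 2), (11, 4), (11, 11), (11, 13), (12, 2), (12, 4), (12, 11), (12, 13), (14, 0), (14, 15), (15, 7), (15, 8)]

Answer: no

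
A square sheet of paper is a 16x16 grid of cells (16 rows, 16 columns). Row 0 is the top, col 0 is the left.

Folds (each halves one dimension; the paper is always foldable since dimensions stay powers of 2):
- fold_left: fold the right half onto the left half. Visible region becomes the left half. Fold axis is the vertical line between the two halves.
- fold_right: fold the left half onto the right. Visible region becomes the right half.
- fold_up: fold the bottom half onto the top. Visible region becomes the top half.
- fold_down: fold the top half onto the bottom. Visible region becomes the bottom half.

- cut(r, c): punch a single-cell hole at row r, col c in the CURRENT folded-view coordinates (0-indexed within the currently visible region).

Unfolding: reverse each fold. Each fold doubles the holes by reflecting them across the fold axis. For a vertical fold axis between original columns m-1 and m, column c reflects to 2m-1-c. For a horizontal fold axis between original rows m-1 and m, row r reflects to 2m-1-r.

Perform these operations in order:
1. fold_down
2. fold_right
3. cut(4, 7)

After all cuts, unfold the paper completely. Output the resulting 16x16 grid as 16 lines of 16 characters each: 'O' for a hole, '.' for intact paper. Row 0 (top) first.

Op 1 fold_down: fold axis h@8; visible region now rows[8,16) x cols[0,16) = 8x16
Op 2 fold_right: fold axis v@8; visible region now rows[8,16) x cols[8,16) = 8x8
Op 3 cut(4, 7): punch at orig (12,15); cuts so far [(12, 15)]; region rows[8,16) x cols[8,16) = 8x8
Unfold 1 (reflect across v@8): 2 holes -> [(12, 0), (12, 15)]
Unfold 2 (reflect across h@8): 4 holes -> [(3, 0), (3, 15), (12, 0), (12, 15)]

Answer: ................
................
................
O..............O
................
................
................
................
................
................
................
................
O..............O
................
................
................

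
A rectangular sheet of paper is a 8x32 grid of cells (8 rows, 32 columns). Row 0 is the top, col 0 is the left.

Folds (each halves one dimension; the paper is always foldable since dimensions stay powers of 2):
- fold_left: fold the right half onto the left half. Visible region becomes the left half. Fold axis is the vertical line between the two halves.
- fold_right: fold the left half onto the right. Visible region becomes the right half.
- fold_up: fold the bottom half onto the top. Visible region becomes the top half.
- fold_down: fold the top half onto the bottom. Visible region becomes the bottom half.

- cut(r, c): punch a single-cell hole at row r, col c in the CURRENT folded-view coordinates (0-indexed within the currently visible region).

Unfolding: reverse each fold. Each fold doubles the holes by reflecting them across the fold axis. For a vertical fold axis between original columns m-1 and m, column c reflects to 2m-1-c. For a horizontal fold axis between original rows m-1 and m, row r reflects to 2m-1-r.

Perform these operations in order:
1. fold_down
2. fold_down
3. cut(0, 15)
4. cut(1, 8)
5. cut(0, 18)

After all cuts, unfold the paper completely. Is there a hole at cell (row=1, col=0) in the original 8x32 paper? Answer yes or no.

Answer: no

Derivation:
Op 1 fold_down: fold axis h@4; visible region now rows[4,8) x cols[0,32) = 4x32
Op 2 fold_down: fold axis h@6; visible region now rows[6,8) x cols[0,32) = 2x32
Op 3 cut(0, 15): punch at orig (6,15); cuts so far [(6, 15)]; region rows[6,8) x cols[0,32) = 2x32
Op 4 cut(1, 8): punch at orig (7,8); cuts so far [(6, 15), (7, 8)]; region rows[6,8) x cols[0,32) = 2x32
Op 5 cut(0, 18): punch at orig (6,18); cuts so far [(6, 15), (6, 18), (7, 8)]; region rows[6,8) x cols[0,32) = 2x32
Unfold 1 (reflect across h@6): 6 holes -> [(4, 8), (5, 15), (5, 18), (6, 15), (6, 18), (7, 8)]
Unfold 2 (reflect across h@4): 12 holes -> [(0, 8), (1, 15), (1, 18), (2, 15), (2, 18), (3, 8), (4, 8), (5, 15), (5, 18), (6, 15), (6, 18), (7, 8)]
Holes: [(0, 8), (1, 15), (1, 18), (2, 15), (2, 18), (3, 8), (4, 8), (5, 15), (5, 18), (6, 15), (6, 18), (7, 8)]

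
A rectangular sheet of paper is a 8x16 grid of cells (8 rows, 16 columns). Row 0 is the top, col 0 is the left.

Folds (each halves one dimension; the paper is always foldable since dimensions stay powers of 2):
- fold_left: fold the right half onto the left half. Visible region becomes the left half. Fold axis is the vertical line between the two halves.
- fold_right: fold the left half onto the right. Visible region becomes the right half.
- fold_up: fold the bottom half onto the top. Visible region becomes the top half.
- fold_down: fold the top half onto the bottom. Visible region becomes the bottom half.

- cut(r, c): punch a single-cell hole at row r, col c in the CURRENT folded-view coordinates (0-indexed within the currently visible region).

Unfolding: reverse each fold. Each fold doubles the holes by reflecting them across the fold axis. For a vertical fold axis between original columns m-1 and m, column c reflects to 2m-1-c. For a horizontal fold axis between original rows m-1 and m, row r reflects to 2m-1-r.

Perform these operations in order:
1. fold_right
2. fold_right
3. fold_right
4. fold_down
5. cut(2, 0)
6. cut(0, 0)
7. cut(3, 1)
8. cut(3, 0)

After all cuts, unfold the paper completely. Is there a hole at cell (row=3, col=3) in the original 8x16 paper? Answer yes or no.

Op 1 fold_right: fold axis v@8; visible region now rows[0,8) x cols[8,16) = 8x8
Op 2 fold_right: fold axis v@12; visible region now rows[0,8) x cols[12,16) = 8x4
Op 3 fold_right: fold axis v@14; visible region now rows[0,8) x cols[14,16) = 8x2
Op 4 fold_down: fold axis h@4; visible region now rows[4,8) x cols[14,16) = 4x2
Op 5 cut(2, 0): punch at orig (6,14); cuts so far [(6, 14)]; region rows[4,8) x cols[14,16) = 4x2
Op 6 cut(0, 0): punch at orig (4,14); cuts so far [(4, 14), (6, 14)]; region rows[4,8) x cols[14,16) = 4x2
Op 7 cut(3, 1): punch at orig (7,15); cuts so far [(4, 14), (6, 14), (7, 15)]; region rows[4,8) x cols[14,16) = 4x2
Op 8 cut(3, 0): punch at orig (7,14); cuts so far [(4, 14), (6, 14), (7, 14), (7, 15)]; region rows[4,8) x cols[14,16) = 4x2
Unfold 1 (reflect across h@4): 8 holes -> [(0, 14), (0, 15), (1, 14), (3, 14), (4, 14), (6, 14), (7, 14), (7, 15)]
Unfold 2 (reflect across v@14): 16 holes -> [(0, 12), (0, 13), (0, 14), (0, 15), (1, 13), (1, 14), (3, 13), (3, 14), (4, 13), (4, 14), (6, 13), (6, 14), (7, 12), (7, 13), (7, 14), (7, 15)]
Unfold 3 (reflect across v@12): 32 holes -> [(0, 8), (0, 9), (0, 10), (0, 11), (0, 12), (0, 13), (0, 14), (0, 15), (1, 9), (1, 10), (1, 13), (1, 14), (3, 9), (3, 10), (3, 13), (3, 14), (4, 9), (4, 10), (4, 13), (4, 14), (6, 9), (6, 10), (6, 13), (6, 14), (7, 8), (7, 9), (7, 10), (7, 11), (7, 12), (7, 13), (7, 14), (7, 15)]
Unfold 4 (reflect across v@8): 64 holes -> [(0, 0), (0, 1), (0, 2), (0, 3), (0, 4), (0, 5), (0, 6), (0, 7), (0, 8), (0, 9), (0, 10), (0, 11), (0, 12), (0, 13), (0, 14), (0, 15), (1, 1), (1, 2), (1, 5), (1, 6), (1, 9), (1, 10), (1, 13), (1, 14), (3, 1), (3, 2), (3, 5), (3, 6), (3, 9), (3, 10), (3, 13), (3, 14), (4, 1), (4, 2), (4, 5), (4, 6), (4, 9), (4, 10), (4, 13), (4, 14), (6, 1), (6, 2), (6, 5), (6, 6), (6, 9), (6, 10), (6, 13), (6, 14), (7, 0), (7, 1), (7, 2), (7, 3), (7, 4), (7, 5), (7, 6), (7, 7), (7, 8), (7, 9), (7, 10), (7, 11), (7, 12), (7, 13), (7, 14), (7, 15)]
Holes: [(0, 0), (0, 1), (0, 2), (0, 3), (0, 4), (0, 5), (0, 6), (0, 7), (0, 8), (0, 9), (0, 10), (0, 11), (0, 12), (0, 13), (0, 14), (0, 15), (1, 1), (1, 2), (1, 5), (1, 6), (1, 9), (1, 10), (1, 13), (1, 14), (3, 1), (3, 2), (3, 5), (3, 6), (3, 9), (3, 10), (3, 13), (3, 14), (4, 1), (4, 2), (4, 5), (4, 6), (4, 9), (4, 10), (4, 13), (4, 14), (6, 1), (6, 2), (6, 5), (6, 6), (6, 9), (6, 10), (6, 13), (6, 14), (7, 0), (7, 1), (7, 2), (7, 3), (7, 4), (7, 5), (7, 6), (7, 7), (7, 8), (7, 9), (7, 10), (7, 11), (7, 12), (7, 13), (7, 14), (7, 15)]

Answer: no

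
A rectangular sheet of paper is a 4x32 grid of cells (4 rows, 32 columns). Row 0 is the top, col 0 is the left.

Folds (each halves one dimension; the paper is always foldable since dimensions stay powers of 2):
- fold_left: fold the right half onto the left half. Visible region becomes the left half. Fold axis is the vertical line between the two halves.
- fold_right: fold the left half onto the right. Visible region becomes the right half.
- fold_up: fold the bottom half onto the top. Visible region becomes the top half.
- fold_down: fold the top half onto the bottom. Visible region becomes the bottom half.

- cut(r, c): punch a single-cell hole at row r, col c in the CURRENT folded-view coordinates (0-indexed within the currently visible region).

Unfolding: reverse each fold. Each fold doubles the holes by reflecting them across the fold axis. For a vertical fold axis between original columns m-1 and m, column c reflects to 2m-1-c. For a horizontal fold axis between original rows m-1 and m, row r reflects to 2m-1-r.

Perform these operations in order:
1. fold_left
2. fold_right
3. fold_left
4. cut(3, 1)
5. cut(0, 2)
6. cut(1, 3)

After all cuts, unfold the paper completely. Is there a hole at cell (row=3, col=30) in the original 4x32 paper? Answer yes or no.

Answer: yes

Derivation:
Op 1 fold_left: fold axis v@16; visible region now rows[0,4) x cols[0,16) = 4x16
Op 2 fold_right: fold axis v@8; visible region now rows[0,4) x cols[8,16) = 4x8
Op 3 fold_left: fold axis v@12; visible region now rows[0,4) x cols[8,12) = 4x4
Op 4 cut(3, 1): punch at orig (3,9); cuts so far [(3, 9)]; region rows[0,4) x cols[8,12) = 4x4
Op 5 cut(0, 2): punch at orig (0,10); cuts so far [(0, 10), (3, 9)]; region rows[0,4) x cols[8,12) = 4x4
Op 6 cut(1, 3): punch at orig (1,11); cuts so far [(0, 10), (1, 11), (3, 9)]; region rows[0,4) x cols[8,12) = 4x4
Unfold 1 (reflect across v@12): 6 holes -> [(0, 10), (0, 13), (1, 11), (1, 12), (3, 9), (3, 14)]
Unfold 2 (reflect across v@8): 12 holes -> [(0, 2), (0, 5), (0, 10), (0, 13), (1, 3), (1, 4), (1, 11), (1, 12), (3, 1), (3, 6), (3, 9), (3, 14)]
Unfold 3 (reflect across v@16): 24 holes -> [(0, 2), (0, 5), (0, 10), (0, 13), (0, 18), (0, 21), (0, 26), (0, 29), (1, 3), (1, 4), (1, 11), (1, 12), (1, 19), (1, 20), (1, 27), (1, 28), (3, 1), (3, 6), (3, 9), (3, 14), (3, 17), (3, 22), (3, 25), (3, 30)]
Holes: [(0, 2), (0, 5), (0, 10), (0, 13), (0, 18), (0, 21), (0, 26), (0, 29), (1, 3), (1, 4), (1, 11), (1, 12), (1, 19), (1, 20), (1, 27), (1, 28), (3, 1), (3, 6), (3, 9), (3, 14), (3, 17), (3, 22), (3, 25), (3, 30)]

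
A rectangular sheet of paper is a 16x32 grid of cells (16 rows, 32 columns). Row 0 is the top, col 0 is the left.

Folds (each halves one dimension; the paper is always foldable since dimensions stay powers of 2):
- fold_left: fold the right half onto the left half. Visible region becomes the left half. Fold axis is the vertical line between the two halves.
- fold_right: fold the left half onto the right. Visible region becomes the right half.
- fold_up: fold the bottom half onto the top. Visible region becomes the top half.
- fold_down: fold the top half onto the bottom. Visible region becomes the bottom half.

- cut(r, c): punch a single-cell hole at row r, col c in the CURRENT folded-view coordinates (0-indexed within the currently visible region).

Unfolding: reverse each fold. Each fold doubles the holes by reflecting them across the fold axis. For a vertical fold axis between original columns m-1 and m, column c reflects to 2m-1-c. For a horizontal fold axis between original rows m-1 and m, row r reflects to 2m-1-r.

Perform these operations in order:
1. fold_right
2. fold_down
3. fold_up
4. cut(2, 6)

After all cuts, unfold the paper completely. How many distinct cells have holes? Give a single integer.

Op 1 fold_right: fold axis v@16; visible region now rows[0,16) x cols[16,32) = 16x16
Op 2 fold_down: fold axis h@8; visible region now rows[8,16) x cols[16,32) = 8x16
Op 3 fold_up: fold axis h@12; visible region now rows[8,12) x cols[16,32) = 4x16
Op 4 cut(2, 6): punch at orig (10,22); cuts so far [(10, 22)]; region rows[8,12) x cols[16,32) = 4x16
Unfold 1 (reflect across h@12): 2 holes -> [(10, 22), (13, 22)]
Unfold 2 (reflect across h@8): 4 holes -> [(2, 22), (5, 22), (10, 22), (13, 22)]
Unfold 3 (reflect across v@16): 8 holes -> [(2, 9), (2, 22), (5, 9), (5, 22), (10, 9), (10, 22), (13, 9), (13, 22)]

Answer: 8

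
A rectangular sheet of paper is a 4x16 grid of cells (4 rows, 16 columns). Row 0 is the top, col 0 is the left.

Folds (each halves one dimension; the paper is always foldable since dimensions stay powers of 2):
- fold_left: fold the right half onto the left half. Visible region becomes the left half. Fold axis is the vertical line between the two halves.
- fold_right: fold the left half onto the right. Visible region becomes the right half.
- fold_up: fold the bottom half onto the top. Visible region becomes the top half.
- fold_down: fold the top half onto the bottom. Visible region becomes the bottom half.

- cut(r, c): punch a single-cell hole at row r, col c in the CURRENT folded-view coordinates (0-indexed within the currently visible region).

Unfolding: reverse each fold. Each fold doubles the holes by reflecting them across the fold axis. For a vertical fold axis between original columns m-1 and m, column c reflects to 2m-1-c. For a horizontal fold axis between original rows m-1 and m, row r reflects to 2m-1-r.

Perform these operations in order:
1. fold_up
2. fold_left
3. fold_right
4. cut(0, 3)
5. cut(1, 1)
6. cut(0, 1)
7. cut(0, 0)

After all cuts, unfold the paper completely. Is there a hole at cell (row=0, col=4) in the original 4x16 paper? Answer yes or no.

Op 1 fold_up: fold axis h@2; visible region now rows[0,2) x cols[0,16) = 2x16
Op 2 fold_left: fold axis v@8; visible region now rows[0,2) x cols[0,8) = 2x8
Op 3 fold_right: fold axis v@4; visible region now rows[0,2) x cols[4,8) = 2x4
Op 4 cut(0, 3): punch at orig (0,7); cuts so far [(0, 7)]; region rows[0,2) x cols[4,8) = 2x4
Op 5 cut(1, 1): punch at orig (1,5); cuts so far [(0, 7), (1, 5)]; region rows[0,2) x cols[4,8) = 2x4
Op 6 cut(0, 1): punch at orig (0,5); cuts so far [(0, 5), (0, 7), (1, 5)]; region rows[0,2) x cols[4,8) = 2x4
Op 7 cut(0, 0): punch at orig (0,4); cuts so far [(0, 4), (0, 5), (0, 7), (1, 5)]; region rows[0,2) x cols[4,8) = 2x4
Unfold 1 (reflect across v@4): 8 holes -> [(0, 0), (0, 2), (0, 3), (0, 4), (0, 5), (0, 7), (1, 2), (1, 5)]
Unfold 2 (reflect across v@8): 16 holes -> [(0, 0), (0, 2), (0, 3), (0, 4), (0, 5), (0, 7), (0, 8), (0, 10), (0, 11), (0, 12), (0, 13), (0, 15), (1, 2), (1, 5), (1, 10), (1, 13)]
Unfold 3 (reflect across h@2): 32 holes -> [(0, 0), (0, 2), (0, 3), (0, 4), (0, 5), (0, 7), (0, 8), (0, 10), (0, 11), (0, 12), (0, 13), (0, 15), (1, 2), (1, 5), (1, 10), (1, 13), (2, 2), (2, 5), (2, 10), (2, 13), (3, 0), (3, 2), (3, 3), (3, 4), (3, 5), (3, 7), (3, 8), (3, 10), (3, 11), (3, 12), (3, 13), (3, 15)]
Holes: [(0, 0), (0, 2), (0, 3), (0, 4), (0, 5), (0, 7), (0, 8), (0, 10), (0, 11), (0, 12), (0, 13), (0, 15), (1, 2), (1, 5), (1, 10), (1, 13), (2, 2), (2, 5), (2, 10), (2, 13), (3, 0), (3, 2), (3, 3), (3, 4), (3, 5), (3, 7), (3, 8), (3, 10), (3, 11), (3, 12), (3, 13), (3, 15)]

Answer: yes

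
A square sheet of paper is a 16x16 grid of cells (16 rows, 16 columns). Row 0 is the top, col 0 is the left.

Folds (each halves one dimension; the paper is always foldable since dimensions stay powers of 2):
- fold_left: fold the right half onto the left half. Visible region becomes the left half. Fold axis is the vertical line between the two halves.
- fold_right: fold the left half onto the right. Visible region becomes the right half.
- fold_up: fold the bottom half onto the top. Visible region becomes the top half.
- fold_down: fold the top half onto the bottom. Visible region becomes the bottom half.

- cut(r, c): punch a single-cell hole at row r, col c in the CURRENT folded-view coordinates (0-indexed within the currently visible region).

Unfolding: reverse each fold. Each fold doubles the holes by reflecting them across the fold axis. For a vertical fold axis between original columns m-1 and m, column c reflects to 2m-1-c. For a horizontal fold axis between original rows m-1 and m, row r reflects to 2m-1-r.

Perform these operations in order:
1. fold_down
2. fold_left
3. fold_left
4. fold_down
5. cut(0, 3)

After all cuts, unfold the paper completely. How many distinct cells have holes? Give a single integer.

Op 1 fold_down: fold axis h@8; visible region now rows[8,16) x cols[0,16) = 8x16
Op 2 fold_left: fold axis v@8; visible region now rows[8,16) x cols[0,8) = 8x8
Op 3 fold_left: fold axis v@4; visible region now rows[8,16) x cols[0,4) = 8x4
Op 4 fold_down: fold axis h@12; visible region now rows[12,16) x cols[0,4) = 4x4
Op 5 cut(0, 3): punch at orig (12,3); cuts so far [(12, 3)]; region rows[12,16) x cols[0,4) = 4x4
Unfold 1 (reflect across h@12): 2 holes -> [(11, 3), (12, 3)]
Unfold 2 (reflect across v@4): 4 holes -> [(11, 3), (11, 4), (12, 3), (12, 4)]
Unfold 3 (reflect across v@8): 8 holes -> [(11, 3), (11, 4), (11, 11), (11, 12), (12, 3), (12, 4), (12, 11), (12, 12)]
Unfold 4 (reflect across h@8): 16 holes -> [(3, 3), (3, 4), (3, 11), (3, 12), (4, 3), (4, 4), (4, 11), (4, 12), (11, 3), (11, 4), (11, 11), (11, 12), (12, 3), (12, 4), (12, 11), (12, 12)]

Answer: 16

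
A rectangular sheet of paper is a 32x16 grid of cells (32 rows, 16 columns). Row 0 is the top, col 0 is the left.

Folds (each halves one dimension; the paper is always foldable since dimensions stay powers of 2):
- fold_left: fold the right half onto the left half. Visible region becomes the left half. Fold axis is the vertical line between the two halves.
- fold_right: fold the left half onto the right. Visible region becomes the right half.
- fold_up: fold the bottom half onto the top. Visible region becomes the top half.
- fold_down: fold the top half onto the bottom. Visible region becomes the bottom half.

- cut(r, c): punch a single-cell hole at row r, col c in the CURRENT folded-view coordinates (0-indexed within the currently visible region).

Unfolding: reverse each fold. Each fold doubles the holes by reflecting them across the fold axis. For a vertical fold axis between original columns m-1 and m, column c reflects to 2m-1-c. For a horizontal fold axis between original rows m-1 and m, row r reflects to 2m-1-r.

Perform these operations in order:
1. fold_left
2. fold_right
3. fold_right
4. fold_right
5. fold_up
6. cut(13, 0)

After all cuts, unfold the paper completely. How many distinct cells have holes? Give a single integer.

Op 1 fold_left: fold axis v@8; visible region now rows[0,32) x cols[0,8) = 32x8
Op 2 fold_right: fold axis v@4; visible region now rows[0,32) x cols[4,8) = 32x4
Op 3 fold_right: fold axis v@6; visible region now rows[0,32) x cols[6,8) = 32x2
Op 4 fold_right: fold axis v@7; visible region now rows[0,32) x cols[7,8) = 32x1
Op 5 fold_up: fold axis h@16; visible region now rows[0,16) x cols[7,8) = 16x1
Op 6 cut(13, 0): punch at orig (13,7); cuts so far [(13, 7)]; region rows[0,16) x cols[7,8) = 16x1
Unfold 1 (reflect across h@16): 2 holes -> [(13, 7), (18, 7)]
Unfold 2 (reflect across v@7): 4 holes -> [(13, 6), (13, 7), (18, 6), (18, 7)]
Unfold 3 (reflect across v@6): 8 holes -> [(13, 4), (13, 5), (13, 6), (13, 7), (18, 4), (18, 5), (18, 6), (18, 7)]
Unfold 4 (reflect across v@4): 16 holes -> [(13, 0), (13, 1), (13, 2), (13, 3), (13, 4), (13, 5), (13, 6), (13, 7), (18, 0), (18, 1), (18, 2), (18, 3), (18, 4), (18, 5), (18, 6), (18, 7)]
Unfold 5 (reflect across v@8): 32 holes -> [(13, 0), (13, 1), (13, 2), (13, 3), (13, 4), (13, 5), (13, 6), (13, 7), (13, 8), (13, 9), (13, 10), (13, 11), (13, 12), (13, 13), (13, 14), (13, 15), (18, 0), (18, 1), (18, 2), (18, 3), (18, 4), (18, 5), (18, 6), (18, 7), (18, 8), (18, 9), (18, 10), (18, 11), (18, 12), (18, 13), (18, 14), (18, 15)]

Answer: 32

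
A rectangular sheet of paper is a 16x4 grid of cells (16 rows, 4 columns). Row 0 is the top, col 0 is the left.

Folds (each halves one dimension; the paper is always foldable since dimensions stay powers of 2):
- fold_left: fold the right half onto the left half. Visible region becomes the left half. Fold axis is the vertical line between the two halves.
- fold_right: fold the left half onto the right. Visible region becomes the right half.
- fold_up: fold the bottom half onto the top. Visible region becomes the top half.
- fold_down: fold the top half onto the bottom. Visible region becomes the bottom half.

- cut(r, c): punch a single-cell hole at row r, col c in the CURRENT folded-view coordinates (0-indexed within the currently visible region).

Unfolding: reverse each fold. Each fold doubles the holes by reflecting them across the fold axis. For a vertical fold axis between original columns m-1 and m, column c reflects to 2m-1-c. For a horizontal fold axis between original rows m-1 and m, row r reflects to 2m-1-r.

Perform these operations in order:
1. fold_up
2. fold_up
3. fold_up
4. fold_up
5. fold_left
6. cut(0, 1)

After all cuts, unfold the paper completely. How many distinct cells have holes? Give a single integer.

Op 1 fold_up: fold axis h@8; visible region now rows[0,8) x cols[0,4) = 8x4
Op 2 fold_up: fold axis h@4; visible region now rows[0,4) x cols[0,4) = 4x4
Op 3 fold_up: fold axis h@2; visible region now rows[0,2) x cols[0,4) = 2x4
Op 4 fold_up: fold axis h@1; visible region now rows[0,1) x cols[0,4) = 1x4
Op 5 fold_left: fold axis v@2; visible region now rows[0,1) x cols[0,2) = 1x2
Op 6 cut(0, 1): punch at orig (0,1); cuts so far [(0, 1)]; region rows[0,1) x cols[0,2) = 1x2
Unfold 1 (reflect across v@2): 2 holes -> [(0, 1), (0, 2)]
Unfold 2 (reflect across h@1): 4 holes -> [(0, 1), (0, 2), (1, 1), (1, 2)]
Unfold 3 (reflect across h@2): 8 holes -> [(0, 1), (0, 2), (1, 1), (1, 2), (2, 1), (2, 2), (3, 1), (3, 2)]
Unfold 4 (reflect across h@4): 16 holes -> [(0, 1), (0, 2), (1, 1), (1, 2), (2, 1), (2, 2), (3, 1), (3, 2), (4, 1), (4, 2), (5, 1), (5, 2), (6, 1), (6, 2), (7, 1), (7, 2)]
Unfold 5 (reflect across h@8): 32 holes -> [(0, 1), (0, 2), (1, 1), (1, 2), (2, 1), (2, 2), (3, 1), (3, 2), (4, 1), (4, 2), (5, 1), (5, 2), (6, 1), (6, 2), (7, 1), (7, 2), (8, 1), (8, 2), (9, 1), (9, 2), (10, 1), (10, 2), (11, 1), (11, 2), (12, 1), (12, 2), (13, 1), (13, 2), (14, 1), (14, 2), (15, 1), (15, 2)]

Answer: 32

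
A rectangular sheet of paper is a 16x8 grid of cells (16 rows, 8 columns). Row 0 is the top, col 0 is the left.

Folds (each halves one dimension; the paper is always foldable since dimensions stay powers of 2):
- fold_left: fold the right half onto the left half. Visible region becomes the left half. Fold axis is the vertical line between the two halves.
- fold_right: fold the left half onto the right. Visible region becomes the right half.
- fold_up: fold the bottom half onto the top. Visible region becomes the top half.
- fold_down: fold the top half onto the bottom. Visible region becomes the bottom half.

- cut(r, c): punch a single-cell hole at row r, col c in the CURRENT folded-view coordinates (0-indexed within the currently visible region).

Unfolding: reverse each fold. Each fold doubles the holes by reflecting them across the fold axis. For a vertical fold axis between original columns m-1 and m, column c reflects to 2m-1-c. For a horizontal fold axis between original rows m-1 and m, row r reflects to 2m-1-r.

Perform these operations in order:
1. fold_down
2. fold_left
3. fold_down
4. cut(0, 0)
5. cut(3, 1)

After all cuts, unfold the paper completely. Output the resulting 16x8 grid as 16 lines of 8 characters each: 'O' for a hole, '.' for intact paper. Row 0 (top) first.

Answer: .O....O.
........
........
O......O
O......O
........
........
.O....O.
.O....O.
........
........
O......O
O......O
........
........
.O....O.

Derivation:
Op 1 fold_down: fold axis h@8; visible region now rows[8,16) x cols[0,8) = 8x8
Op 2 fold_left: fold axis v@4; visible region now rows[8,16) x cols[0,4) = 8x4
Op 3 fold_down: fold axis h@12; visible region now rows[12,16) x cols[0,4) = 4x4
Op 4 cut(0, 0): punch at orig (12,0); cuts so far [(12, 0)]; region rows[12,16) x cols[0,4) = 4x4
Op 5 cut(3, 1): punch at orig (15,1); cuts so far [(12, 0), (15, 1)]; region rows[12,16) x cols[0,4) = 4x4
Unfold 1 (reflect across h@12): 4 holes -> [(8, 1), (11, 0), (12, 0), (15, 1)]
Unfold 2 (reflect across v@4): 8 holes -> [(8, 1), (8, 6), (11, 0), (11, 7), (12, 0), (12, 7), (15, 1), (15, 6)]
Unfold 3 (reflect across h@8): 16 holes -> [(0, 1), (0, 6), (3, 0), (3, 7), (4, 0), (4, 7), (7, 1), (7, 6), (8, 1), (8, 6), (11, 0), (11, 7), (12, 0), (12, 7), (15, 1), (15, 6)]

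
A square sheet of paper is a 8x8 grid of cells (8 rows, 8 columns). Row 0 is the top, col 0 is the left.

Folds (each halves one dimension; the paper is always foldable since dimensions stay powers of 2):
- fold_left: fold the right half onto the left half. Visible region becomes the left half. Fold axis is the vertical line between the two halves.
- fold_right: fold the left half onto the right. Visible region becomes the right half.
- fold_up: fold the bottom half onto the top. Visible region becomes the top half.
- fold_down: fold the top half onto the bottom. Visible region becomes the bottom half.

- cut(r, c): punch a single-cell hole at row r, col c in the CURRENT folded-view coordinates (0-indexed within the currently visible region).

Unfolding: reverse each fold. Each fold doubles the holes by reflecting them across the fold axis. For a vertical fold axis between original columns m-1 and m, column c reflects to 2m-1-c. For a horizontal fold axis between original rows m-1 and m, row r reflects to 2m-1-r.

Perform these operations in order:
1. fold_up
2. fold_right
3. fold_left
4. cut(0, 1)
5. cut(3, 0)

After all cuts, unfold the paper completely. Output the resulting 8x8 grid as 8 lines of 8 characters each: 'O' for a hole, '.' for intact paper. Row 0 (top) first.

Answer: .OO..OO.
........
........
O..OO..O
O..OO..O
........
........
.OO..OO.

Derivation:
Op 1 fold_up: fold axis h@4; visible region now rows[0,4) x cols[0,8) = 4x8
Op 2 fold_right: fold axis v@4; visible region now rows[0,4) x cols[4,8) = 4x4
Op 3 fold_left: fold axis v@6; visible region now rows[0,4) x cols[4,6) = 4x2
Op 4 cut(0, 1): punch at orig (0,5); cuts so far [(0, 5)]; region rows[0,4) x cols[4,6) = 4x2
Op 5 cut(3, 0): punch at orig (3,4); cuts so far [(0, 5), (3, 4)]; region rows[0,4) x cols[4,6) = 4x2
Unfold 1 (reflect across v@6): 4 holes -> [(0, 5), (0, 6), (3, 4), (3, 7)]
Unfold 2 (reflect across v@4): 8 holes -> [(0, 1), (0, 2), (0, 5), (0, 6), (3, 0), (3, 3), (3, 4), (3, 7)]
Unfold 3 (reflect across h@4): 16 holes -> [(0, 1), (0, 2), (0, 5), (0, 6), (3, 0), (3, 3), (3, 4), (3, 7), (4, 0), (4, 3), (4, 4), (4, 7), (7, 1), (7, 2), (7, 5), (7, 6)]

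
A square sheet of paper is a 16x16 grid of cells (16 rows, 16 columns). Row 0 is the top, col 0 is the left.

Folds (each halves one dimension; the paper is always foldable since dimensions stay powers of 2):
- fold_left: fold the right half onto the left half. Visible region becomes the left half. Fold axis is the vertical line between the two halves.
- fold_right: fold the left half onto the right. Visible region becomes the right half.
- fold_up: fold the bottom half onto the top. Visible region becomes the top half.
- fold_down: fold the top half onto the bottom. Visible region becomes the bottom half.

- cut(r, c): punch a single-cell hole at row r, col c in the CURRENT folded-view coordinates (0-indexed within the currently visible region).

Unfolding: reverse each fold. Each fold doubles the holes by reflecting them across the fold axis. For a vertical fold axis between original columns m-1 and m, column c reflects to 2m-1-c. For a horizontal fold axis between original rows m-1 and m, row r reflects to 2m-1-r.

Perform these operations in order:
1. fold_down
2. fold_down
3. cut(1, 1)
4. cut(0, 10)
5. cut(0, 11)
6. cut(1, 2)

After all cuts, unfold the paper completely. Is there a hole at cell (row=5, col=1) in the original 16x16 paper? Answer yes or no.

Answer: yes

Derivation:
Op 1 fold_down: fold axis h@8; visible region now rows[8,16) x cols[0,16) = 8x16
Op 2 fold_down: fold axis h@12; visible region now rows[12,16) x cols[0,16) = 4x16
Op 3 cut(1, 1): punch at orig (13,1); cuts so far [(13, 1)]; region rows[12,16) x cols[0,16) = 4x16
Op 4 cut(0, 10): punch at orig (12,10); cuts so far [(12, 10), (13, 1)]; region rows[12,16) x cols[0,16) = 4x16
Op 5 cut(0, 11): punch at orig (12,11); cuts so far [(12, 10), (12, 11), (13, 1)]; region rows[12,16) x cols[0,16) = 4x16
Op 6 cut(1, 2): punch at orig (13,2); cuts so far [(12, 10), (12, 11), (13, 1), (13, 2)]; region rows[12,16) x cols[0,16) = 4x16
Unfold 1 (reflect across h@12): 8 holes -> [(10, 1), (10, 2), (11, 10), (11, 11), (12, 10), (12, 11), (13, 1), (13, 2)]
Unfold 2 (reflect across h@8): 16 holes -> [(2, 1), (2, 2), (3, 10), (3, 11), (4, 10), (4, 11), (5, 1), (5, 2), (10, 1), (10, 2), (11, 10), (11, 11), (12, 10), (12, 11), (13, 1), (13, 2)]
Holes: [(2, 1), (2, 2), (3, 10), (3, 11), (4, 10), (4, 11), (5, 1), (5, 2), (10, 1), (10, 2), (11, 10), (11, 11), (12, 10), (12, 11), (13, 1), (13, 2)]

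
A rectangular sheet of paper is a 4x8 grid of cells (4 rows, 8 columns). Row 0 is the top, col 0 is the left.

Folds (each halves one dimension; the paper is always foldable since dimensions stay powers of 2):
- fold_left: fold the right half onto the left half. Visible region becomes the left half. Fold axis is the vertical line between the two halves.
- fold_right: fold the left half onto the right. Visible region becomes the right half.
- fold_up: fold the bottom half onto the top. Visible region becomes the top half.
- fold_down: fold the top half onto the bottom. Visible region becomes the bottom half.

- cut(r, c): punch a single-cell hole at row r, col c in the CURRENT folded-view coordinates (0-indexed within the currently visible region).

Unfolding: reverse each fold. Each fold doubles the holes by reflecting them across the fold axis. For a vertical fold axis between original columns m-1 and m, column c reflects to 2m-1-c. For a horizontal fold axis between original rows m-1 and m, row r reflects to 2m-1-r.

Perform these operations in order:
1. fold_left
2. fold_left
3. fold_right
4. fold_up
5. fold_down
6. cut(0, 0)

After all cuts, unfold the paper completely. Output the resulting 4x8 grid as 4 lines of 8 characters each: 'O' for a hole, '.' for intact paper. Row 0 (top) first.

Answer: OOOOOOOO
OOOOOOOO
OOOOOOOO
OOOOOOOO

Derivation:
Op 1 fold_left: fold axis v@4; visible region now rows[0,4) x cols[0,4) = 4x4
Op 2 fold_left: fold axis v@2; visible region now rows[0,4) x cols[0,2) = 4x2
Op 3 fold_right: fold axis v@1; visible region now rows[0,4) x cols[1,2) = 4x1
Op 4 fold_up: fold axis h@2; visible region now rows[0,2) x cols[1,2) = 2x1
Op 5 fold_down: fold axis h@1; visible region now rows[1,2) x cols[1,2) = 1x1
Op 6 cut(0, 0): punch at orig (1,1); cuts so far [(1, 1)]; region rows[1,2) x cols[1,2) = 1x1
Unfold 1 (reflect across h@1): 2 holes -> [(0, 1), (1, 1)]
Unfold 2 (reflect across h@2): 4 holes -> [(0, 1), (1, 1), (2, 1), (3, 1)]
Unfold 3 (reflect across v@1): 8 holes -> [(0, 0), (0, 1), (1, 0), (1, 1), (2, 0), (2, 1), (3, 0), (3, 1)]
Unfold 4 (reflect across v@2): 16 holes -> [(0, 0), (0, 1), (0, 2), (0, 3), (1, 0), (1, 1), (1, 2), (1, 3), (2, 0), (2, 1), (2, 2), (2, 3), (3, 0), (3, 1), (3, 2), (3, 3)]
Unfold 5 (reflect across v@4): 32 holes -> [(0, 0), (0, 1), (0, 2), (0, 3), (0, 4), (0, 5), (0, 6), (0, 7), (1, 0), (1, 1), (1, 2), (1, 3), (1, 4), (1, 5), (1, 6), (1, 7), (2, 0), (2, 1), (2, 2), (2, 3), (2, 4), (2, 5), (2, 6), (2, 7), (3, 0), (3, 1), (3, 2), (3, 3), (3, 4), (3, 5), (3, 6), (3, 7)]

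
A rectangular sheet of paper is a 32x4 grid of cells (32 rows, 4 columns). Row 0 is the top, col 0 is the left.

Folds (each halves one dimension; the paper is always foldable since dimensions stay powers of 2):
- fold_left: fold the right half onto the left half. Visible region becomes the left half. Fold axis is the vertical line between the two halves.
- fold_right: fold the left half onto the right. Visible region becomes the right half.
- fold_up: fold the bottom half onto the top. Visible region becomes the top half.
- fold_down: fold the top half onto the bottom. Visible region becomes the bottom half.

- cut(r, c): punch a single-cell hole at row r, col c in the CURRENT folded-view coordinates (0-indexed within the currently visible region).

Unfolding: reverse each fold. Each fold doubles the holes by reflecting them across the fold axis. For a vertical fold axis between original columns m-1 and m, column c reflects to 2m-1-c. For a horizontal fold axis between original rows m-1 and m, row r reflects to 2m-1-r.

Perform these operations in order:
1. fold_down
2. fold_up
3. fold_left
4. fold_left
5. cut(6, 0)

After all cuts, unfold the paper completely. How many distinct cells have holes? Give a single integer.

Answer: 16

Derivation:
Op 1 fold_down: fold axis h@16; visible region now rows[16,32) x cols[0,4) = 16x4
Op 2 fold_up: fold axis h@24; visible region now rows[16,24) x cols[0,4) = 8x4
Op 3 fold_left: fold axis v@2; visible region now rows[16,24) x cols[0,2) = 8x2
Op 4 fold_left: fold axis v@1; visible region now rows[16,24) x cols[0,1) = 8x1
Op 5 cut(6, 0): punch at orig (22,0); cuts so far [(22, 0)]; region rows[16,24) x cols[0,1) = 8x1
Unfold 1 (reflect across v@1): 2 holes -> [(22, 0), (22, 1)]
Unfold 2 (reflect across v@2): 4 holes -> [(22, 0), (22, 1), (22, 2), (22, 3)]
Unfold 3 (reflect across h@24): 8 holes -> [(22, 0), (22, 1), (22, 2), (22, 3), (25, 0), (25, 1), (25, 2), (25, 3)]
Unfold 4 (reflect across h@16): 16 holes -> [(6, 0), (6, 1), (6, 2), (6, 3), (9, 0), (9, 1), (9, 2), (9, 3), (22, 0), (22, 1), (22, 2), (22, 3), (25, 0), (25, 1), (25, 2), (25, 3)]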